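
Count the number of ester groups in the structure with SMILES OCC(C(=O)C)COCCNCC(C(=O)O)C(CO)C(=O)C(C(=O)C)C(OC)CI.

0

HO– on an sp³ carbon → alcohol.
pendant –COCH3: carbonyl C bonded to two carbons → ketone.
C–O–C with sp³ carbons on both sides and no adjacent C=O → ether.
C–N–C with sp³ carbons and no adjacent C=O → amine (secondary).
pendant –COOH: carbonyl C bonded to C and –OH → carboxylic acid.
pendant –CH2OH on an sp³ backbone C → alcohol.
–C(=O)– with carbon on both sides → ketone.
pendant –COCH3: carbonyl C bonded to two carbons → ketone.
pendant –OCH3: C–O–C with sp³ C, no adjacent C=O → ether.
halogen on an sp³ carbon → alkyl halide.
No segment is a ester: CH(COCH3) is ketone, not ester; CH2OCH2 is ether, not ester; CH(COOH) is carboxylic acid, not ester. → 0.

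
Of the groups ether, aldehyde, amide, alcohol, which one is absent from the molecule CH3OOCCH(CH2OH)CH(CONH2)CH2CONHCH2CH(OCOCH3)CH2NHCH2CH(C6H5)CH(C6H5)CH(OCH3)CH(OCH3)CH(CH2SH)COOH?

alcohol: present (CH(CH2OH) — pendant –CH2OH on an sp³ backbone C → alcohol).
ether: present (CH(OCH3) — pendant –OCH3: C–O–C with sp³ C, no adjacent C=O → ether).
amide: present (CH(CONH2) — pendant –CONH2: carbonyl C bonded to C and N → amide).
aldehyde: absent. In COOH, the carbonyl carbon bears –OH, not –H, so it is a carboxylic acid.

aldehyde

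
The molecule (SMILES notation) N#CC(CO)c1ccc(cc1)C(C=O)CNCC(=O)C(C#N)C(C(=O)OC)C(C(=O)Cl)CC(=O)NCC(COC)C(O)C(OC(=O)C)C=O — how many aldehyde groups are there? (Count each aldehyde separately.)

2

N≡C–: carbon triple-bonded to nitrogen → nitrile.
pendant –CH2OH on an sp³ backbone C → alcohol.
para-disubstituted benzene ring → arene.
pendant –CHO: carbonyl C bonded to C and H → aldehyde.
C–N–C with sp³ carbons and no adjacent C=O → amine (secondary).
–C(=O)– with carbon on both sides → ketone.
pendant –C≡N: nitrile.
pendant –COOCH3: carbonyl C bonded to C and –OCH3 → ester.
pendant –C(=O)X: carbonyl C bonded to C and halogen → acyl halide.
–C(=O)–N– linkage → amide (the N is not an amine).
pendant –CH2OCH3: C–O–C linkage → ether.
–OH on an sp³ carbon → alcohol (secondary).
pendant –OC(=O)CH3: an acyloxy group → ester.
terminal –CHO: carbonyl C bonded to H and C → aldehyde.
Aldehyde appears at: CH(CHO), CHO → 2.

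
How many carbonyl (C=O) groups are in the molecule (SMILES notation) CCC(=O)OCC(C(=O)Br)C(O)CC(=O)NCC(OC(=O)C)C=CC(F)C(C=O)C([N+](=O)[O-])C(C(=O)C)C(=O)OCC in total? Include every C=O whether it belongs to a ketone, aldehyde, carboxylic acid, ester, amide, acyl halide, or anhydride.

7

CH2COOCH2: ester, 1 C=O (running total 1).
CH(COBr): acyl halide, 1 C=O (running total 2).
CH2CONHCH2: amide, 1 C=O (running total 3).
CH(OCOCH3): ester, 1 C=O (running total 4).
CH(CHO): aldehyde, 1 C=O (running total 5).
CH(COCH3): ketone, 1 C=O (running total 6).
COOCH2CH3: ester, 1 C=O (running total 7).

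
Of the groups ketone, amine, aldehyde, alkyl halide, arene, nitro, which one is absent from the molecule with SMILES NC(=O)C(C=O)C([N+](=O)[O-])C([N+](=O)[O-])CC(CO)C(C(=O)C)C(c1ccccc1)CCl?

aldehyde: present (CH(CHO) — pendant –CHO: carbonyl C bonded to C and H → aldehyde).
ketone: present (CH(COCH3) — pendant –COCH3: carbonyl C bonded to two carbons → ketone).
nitro: present (CH(NO2) — –NO2 on an sp³ carbon → nitro (the N=O is not a carbonyl)).
alkyl halide: present (CH2Cl — halogen on an sp³ carbon → alkyl halide).
arene: present (CH(C6H5) — pendant –C6H5: benzene ring → arene).
amine: absent. In H2NCO, the nitrogen is bonded directly to a carbonyl carbon, making it part of an amide, not a free amine.

amine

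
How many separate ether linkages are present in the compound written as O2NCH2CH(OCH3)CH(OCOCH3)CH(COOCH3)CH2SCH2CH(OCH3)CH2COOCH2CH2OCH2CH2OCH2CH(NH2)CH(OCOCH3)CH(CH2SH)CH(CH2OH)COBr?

4

Taking each segment in turn:
  O2NCH2: –NO2 on carbon → nitro group.
  CH(OCH3): pendant –OCH3: C–O–C with sp³ C, no adjacent C=O → ether.
  CH(OCOCH3): pendant –OC(=O)CH3: an acyloxy group → ester.
  CH(COOCH3): pendant –COOCH3: carbonyl C bonded to C and –OCH3 → ester.
  CH2SCH2: C–S–C linkage → sulfide (thioether).
  CH(OCH3): pendant –OCH3: C–O–C with sp³ C, no adjacent C=O → ether.
  CH2COOCH2: –C(=O)–O–C with C on the carbonyl side → ester.
  CH2OCH2: C–O–C with sp³ carbons on both sides and no adjacent C=O → ether.
  CH2OCH2: C–O–C with sp³ carbons on both sides and no adjacent C=O → ether.
  CH(NH2): –NH2 on an sp³ carbon with no adjacent C=O → amine.
  CH(OCOCH3): pendant –OC(=O)CH3: an acyloxy group → ester.
  CH(CH2SH): pendant –CH2SH → thiol.
  CH(CH2OH): pendant –CH2OH on an sp³ backbone C → alcohol.
  COBr: –C(=O)Br: carbonyl C bonded to C and to a halogen → acyl halide (not alkyl halide).
Ether appears at: CH(OCH3), CH(OCH3), CH2OCH2, CH2OCH2 → 4.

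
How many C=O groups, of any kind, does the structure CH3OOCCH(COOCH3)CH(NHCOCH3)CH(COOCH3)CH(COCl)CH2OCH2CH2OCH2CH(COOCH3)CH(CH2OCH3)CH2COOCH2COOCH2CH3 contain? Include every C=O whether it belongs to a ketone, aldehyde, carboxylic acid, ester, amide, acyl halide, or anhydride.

8

CH3OOC: ester, 1 C=O (running total 1).
CH(COOCH3): ester, 1 C=O (running total 2).
CH(NHCOCH3): amide, 1 C=O (running total 3).
CH(COOCH3): ester, 1 C=O (running total 4).
CH(COCl): acyl halide, 1 C=O (running total 5).
CH(COOCH3): ester, 1 C=O (running total 6).
CH2COOCH2: ester, 1 C=O (running total 7).
COOCH2CH3: ester, 1 C=O (running total 8).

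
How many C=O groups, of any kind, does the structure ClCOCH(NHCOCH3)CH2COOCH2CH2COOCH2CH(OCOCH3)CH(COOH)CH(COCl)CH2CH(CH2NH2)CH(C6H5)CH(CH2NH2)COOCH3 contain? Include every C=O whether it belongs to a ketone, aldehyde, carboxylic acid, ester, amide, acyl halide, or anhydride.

8

ClCO: acyl halide, 1 C=O (running total 1).
CH(NHCOCH3): amide, 1 C=O (running total 2).
CH2COOCH2: ester, 1 C=O (running total 3).
CH2COOCH2: ester, 1 C=O (running total 4).
CH(OCOCH3): ester, 1 C=O (running total 5).
CH(COOH): carboxylic acid, 1 C=O (running total 6).
CH(COCl): acyl halide, 1 C=O (running total 7).
COOCH3: ester, 1 C=O (running total 8).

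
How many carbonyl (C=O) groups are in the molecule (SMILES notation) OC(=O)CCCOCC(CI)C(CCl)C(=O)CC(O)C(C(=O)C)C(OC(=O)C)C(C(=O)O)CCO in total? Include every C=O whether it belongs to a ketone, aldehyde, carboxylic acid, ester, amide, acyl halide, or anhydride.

HOOC: carboxylic acid, 1 C=O (running total 1).
CO: ketone, 1 C=O (running total 2).
CH(COCH3): ketone, 1 C=O (running total 3).
CH(OCOCH3): ester, 1 C=O (running total 4).
CH(COOH): carboxylic acid, 1 C=O (running total 5).

5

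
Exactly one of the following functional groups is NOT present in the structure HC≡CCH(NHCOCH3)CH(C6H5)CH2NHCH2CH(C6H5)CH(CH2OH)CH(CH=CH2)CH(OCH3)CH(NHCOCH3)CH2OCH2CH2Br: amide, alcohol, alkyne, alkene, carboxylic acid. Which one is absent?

alcohol: present (CH(CH2OH) — pendant –CH2OH on an sp³ backbone C → alcohol).
amide: present (CH(NHCOCH3) — pendant –NHC(=O)CH3: N bonded to a carbonyl → amide (not amine)).
alkene: present (CH(CH=CH2) — pendant –CH=CH2: C=C double bond → alkene).
alkyne: present (HC≡C — C≡C triple bond → alkyne).
carboxylic acid: absent. In CH(NHCOCH3), the carbonyl is bonded to nitrogen, not to –OH; that is an amide.

carboxylic acid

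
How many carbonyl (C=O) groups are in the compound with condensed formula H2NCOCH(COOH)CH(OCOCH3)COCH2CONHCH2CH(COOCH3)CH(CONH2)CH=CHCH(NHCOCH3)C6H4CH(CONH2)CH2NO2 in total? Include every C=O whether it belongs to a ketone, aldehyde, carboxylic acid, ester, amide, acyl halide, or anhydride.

9

H2NCO: amide, 1 C=O (running total 1).
CH(COOH): carboxylic acid, 1 C=O (running total 2).
CH(OCOCH3): ester, 1 C=O (running total 3).
CO: ketone, 1 C=O (running total 4).
CH2CONHCH2: amide, 1 C=O (running total 5).
CH(COOCH3): ester, 1 C=O (running total 6).
CH(CONH2): amide, 1 C=O (running total 7).
CH(NHCOCH3): amide, 1 C=O (running total 8).
CH(CONH2): amide, 1 C=O (running total 9).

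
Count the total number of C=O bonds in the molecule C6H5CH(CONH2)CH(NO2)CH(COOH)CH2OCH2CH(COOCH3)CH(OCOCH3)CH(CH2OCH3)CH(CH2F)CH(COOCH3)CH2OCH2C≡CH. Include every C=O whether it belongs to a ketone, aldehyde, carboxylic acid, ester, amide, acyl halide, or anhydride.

CH(CONH2): amide, 1 C=O (running total 1).
CH(COOH): carboxylic acid, 1 C=O (running total 2).
CH(COOCH3): ester, 1 C=O (running total 3).
CH(OCOCH3): ester, 1 C=O (running total 4).
CH(COOCH3): ester, 1 C=O (running total 5).

5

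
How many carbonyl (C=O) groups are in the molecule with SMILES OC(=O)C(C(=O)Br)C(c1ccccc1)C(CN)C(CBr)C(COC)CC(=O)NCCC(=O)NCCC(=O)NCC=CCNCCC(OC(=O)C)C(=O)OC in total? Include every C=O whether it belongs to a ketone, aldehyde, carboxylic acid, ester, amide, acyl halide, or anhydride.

7

HOOC: carboxylic acid, 1 C=O (running total 1).
CH(COBr): acyl halide, 1 C=O (running total 2).
CH2CONHCH2: amide, 1 C=O (running total 3).
CH2CONHCH2: amide, 1 C=O (running total 4).
CH2CONHCH2: amide, 1 C=O (running total 5).
CH(OCOCH3): ester, 1 C=O (running total 6).
COOCH3: ester, 1 C=O (running total 7).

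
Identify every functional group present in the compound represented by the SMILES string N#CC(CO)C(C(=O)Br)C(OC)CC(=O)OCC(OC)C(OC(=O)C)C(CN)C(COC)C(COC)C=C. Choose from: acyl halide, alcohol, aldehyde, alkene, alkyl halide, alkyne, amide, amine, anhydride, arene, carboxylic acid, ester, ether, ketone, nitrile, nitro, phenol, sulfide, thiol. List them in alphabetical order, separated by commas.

acyl halide, alcohol, alkene, amine, ester, ether, nitrile

Taking each segment in turn:
  N≡C: N≡C–: carbon triple-bonded to nitrogen → nitrile.
  CH(CH2OH): pendant –CH2OH on an sp³ backbone C → alcohol.
  CH(COBr): pendant –C(=O)X: carbonyl C bonded to C and halogen → acyl halide.
  CH(OCH3): pendant –OCH3: C–O–C with sp³ C, no adjacent C=O → ether.
  CH2COOCH2: –C(=O)–O–C with C on the carbonyl side → ester.
  CH(OCH3): pendant –OCH3: C–O–C with sp³ C, no adjacent C=O → ether.
  CH(OCOCH3): pendant –OC(=O)CH3: an acyloxy group → ester.
  CH(CH2NH2): pendant –CH2NH2: N on sp³ C, no adjacent C=O → amine.
  CH(CH2OCH3): pendant –CH2OCH3: C–O–C linkage → ether.
  CH(CH2OCH3): pendant –CH2OCH3: C–O–C linkage → ether.
  CH=CH2: C=C double bond → alkene.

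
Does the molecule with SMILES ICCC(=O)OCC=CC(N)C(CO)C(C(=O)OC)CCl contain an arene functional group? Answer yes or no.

Taking each segment in turn:
  ICH2: halogen on an sp³ carbon → alkyl halide.
  CH2COOCH2: –C(=O)–O–C with C on the carbonyl side → ester.
  CH=CH: C=C double bond → alkene.
  CH(NH2): –NH2 on an sp³ carbon with no adjacent C=O → amine.
  CH(CH2OH): pendant –CH2OH on an sp³ backbone C → alcohol.
  CH(COOCH3): pendant –COOCH3: carbonyl C bonded to C and –OCH3 → ester.
  CH2Cl: halogen on an sp³ carbon → alkyl halide.
The groups actually present are: alcohol, alkene, alkyl halide, amine, ester.

no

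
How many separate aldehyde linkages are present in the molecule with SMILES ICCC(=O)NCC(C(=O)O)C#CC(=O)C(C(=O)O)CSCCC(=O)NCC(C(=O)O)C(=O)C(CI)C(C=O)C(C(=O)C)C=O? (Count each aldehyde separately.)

Reading the structure from left to right:
  ICH2: halogen on an sp³ carbon → alkyl halide.
  CH2CONHCH2: –C(=O)–N– linkage → amide (the N is not an amine).
  CH(COOH): pendant –COOH: carbonyl C bonded to C and –OH → carboxylic acid.
  C≡C: C≡C triple bond → alkyne.
  CO: –C(=O)– with carbon on both sides → ketone.
  CH(COOH): pendant –COOH: carbonyl C bonded to C and –OH → carboxylic acid.
  CH2SCH2: C–S–C linkage → sulfide (thioether).
  CH2CONHCH2: –C(=O)–N– linkage → amide (the N is not an amine).
  CH(COOH): pendant –COOH: carbonyl C bonded to C and –OH → carboxylic acid.
  CO: –C(=O)– with carbon on both sides → ketone.
  CH(CH2I): pendant –CH2X: halogen on sp³ carbon → alkyl halide.
  CH(CHO): pendant –CHO: carbonyl C bonded to C and H → aldehyde.
  CH(COCH3): pendant –COCH3: carbonyl C bonded to two carbons → ketone.
  CHO: terminal –CHO: carbonyl C bonded to H and C → aldehyde.
Aldehyde appears at: CH(CHO), CHO → 2.

2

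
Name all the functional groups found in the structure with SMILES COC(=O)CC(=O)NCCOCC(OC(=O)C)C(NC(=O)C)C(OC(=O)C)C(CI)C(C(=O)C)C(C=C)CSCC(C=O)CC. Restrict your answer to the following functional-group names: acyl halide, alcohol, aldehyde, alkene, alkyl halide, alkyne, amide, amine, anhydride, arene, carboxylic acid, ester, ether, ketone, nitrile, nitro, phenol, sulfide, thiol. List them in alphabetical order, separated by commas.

CH3O–C(=O)–: carbonyl C bonded to C and to –OCH3 → ester (not ketone + ether).
–C(=O)–N– linkage → amide (the N is not an amine).
C–O–C with sp³ carbons on both sides and no adjacent C=O → ether.
pendant –OC(=O)CH3: an acyloxy group → ester.
pendant –NHC(=O)CH3: N bonded to a carbonyl → amide (not amine).
pendant –OC(=O)CH3: an acyloxy group → ester.
pendant –CH2X: halogen on sp³ carbon → alkyl halide.
pendant –COCH3: carbonyl C bonded to two carbons → ketone.
pendant –CH=CH2: C=C double bond → alkene.
C–S–C linkage → sulfide (thioether).
pendant –CHO: carbonyl C bonded to C and H → aldehyde.

aldehyde, alkene, alkyl halide, amide, ester, ether, ketone, sulfide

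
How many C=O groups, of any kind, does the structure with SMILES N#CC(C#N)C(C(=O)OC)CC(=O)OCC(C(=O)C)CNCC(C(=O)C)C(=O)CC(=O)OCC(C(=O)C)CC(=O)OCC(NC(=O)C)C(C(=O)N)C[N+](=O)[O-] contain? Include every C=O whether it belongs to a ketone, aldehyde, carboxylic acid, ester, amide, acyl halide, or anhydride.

10

CH(COOCH3): ester, 1 C=O (running total 1).
CH2COOCH2: ester, 1 C=O (running total 2).
CH(COCH3): ketone, 1 C=O (running total 3).
CH(COCH3): ketone, 1 C=O (running total 4).
CO: ketone, 1 C=O (running total 5).
CH2COOCH2: ester, 1 C=O (running total 6).
CH(COCH3): ketone, 1 C=O (running total 7).
CH2COOCH2: ester, 1 C=O (running total 8).
CH(NHCOCH3): amide, 1 C=O (running total 9).
CH(CONH2): amide, 1 C=O (running total 10).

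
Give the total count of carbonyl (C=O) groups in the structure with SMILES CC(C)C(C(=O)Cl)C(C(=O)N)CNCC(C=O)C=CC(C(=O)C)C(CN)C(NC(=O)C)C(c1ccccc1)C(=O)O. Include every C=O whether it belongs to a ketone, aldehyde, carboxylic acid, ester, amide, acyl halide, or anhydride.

CH(COCl): acyl halide, 1 C=O (running total 1).
CH(CONH2): amide, 1 C=O (running total 2).
CH(CHO): aldehyde, 1 C=O (running total 3).
CH(COCH3): ketone, 1 C=O (running total 4).
CH(NHCOCH3): amide, 1 C=O (running total 5).
COOH: carboxylic acid, 1 C=O (running total 6).

6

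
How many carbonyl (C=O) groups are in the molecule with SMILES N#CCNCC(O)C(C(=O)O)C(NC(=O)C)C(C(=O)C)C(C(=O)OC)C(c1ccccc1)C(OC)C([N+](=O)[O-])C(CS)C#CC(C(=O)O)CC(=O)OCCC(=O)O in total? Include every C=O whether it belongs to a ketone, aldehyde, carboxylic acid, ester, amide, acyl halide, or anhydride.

7

CH(COOH): carboxylic acid, 1 C=O (running total 1).
CH(NHCOCH3): amide, 1 C=O (running total 2).
CH(COCH3): ketone, 1 C=O (running total 3).
CH(COOCH3): ester, 1 C=O (running total 4).
CH(COOH): carboxylic acid, 1 C=O (running total 5).
CH2COOCH2: ester, 1 C=O (running total 6).
COOH: carboxylic acid, 1 C=O (running total 7).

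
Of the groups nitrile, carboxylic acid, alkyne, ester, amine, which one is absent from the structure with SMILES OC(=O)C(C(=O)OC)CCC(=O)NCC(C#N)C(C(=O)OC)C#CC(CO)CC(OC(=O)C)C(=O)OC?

alkyne: present (C≡C — C≡C triple bond → alkyne).
ester: present (CH(COOCH3) — pendant –COOCH3: carbonyl C bonded to C and –OCH3 → ester).
carboxylic acid: present (HOOC — –COOH: carbonyl C bonded to –OH and C → carboxylic acid (the –OH is not a separate alcohol)).
nitrile: present (CH(CN) — pendant –C≡N: nitrile).
amine: absent. In CH2CONHCH2, the nitrogen is bonded directly to a carbonyl carbon, making it part of an amide, not a free amine.

amine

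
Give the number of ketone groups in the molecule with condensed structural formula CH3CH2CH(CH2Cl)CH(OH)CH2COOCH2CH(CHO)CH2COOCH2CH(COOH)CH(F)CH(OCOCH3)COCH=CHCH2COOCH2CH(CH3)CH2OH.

Working along the chain:
  CH(CH2Cl): pendant –CH2X: halogen on sp³ carbon → alkyl halide.
  CH(OH): –OH on an sp³ carbon → alcohol (secondary).
  CH2COOCH2: –C(=O)–O–C with C on the carbonyl side → ester.
  CH(CHO): pendant –CHO: carbonyl C bonded to C and H → aldehyde.
  CH2COOCH2: –C(=O)–O–C with C on the carbonyl side → ester.
  CH(COOH): pendant –COOH: carbonyl C bonded to C and –OH → carboxylic acid.
  CH(F): halogen on an sp³ carbon → alkyl halide.
  CH(OCOCH3): pendant –OC(=O)CH3: an acyloxy group → ester.
  CO: –C(=O)– with carbon on both sides → ketone.
  CH=CH: C=C double bond → alkene.
  CH2COOCH2: –C(=O)–O–C with C on the carbonyl side → ester.
  CH2OH: –OH on an sp³ carbon → alcohol.
Ketone appears at: CO → 1.

1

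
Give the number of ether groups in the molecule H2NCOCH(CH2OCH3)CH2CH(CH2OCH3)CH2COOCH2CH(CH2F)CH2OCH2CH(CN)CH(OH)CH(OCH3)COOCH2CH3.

4

–C(=O)NH2: carbonyl C bonded to C and to N → amide (the N is not a separate amine).
pendant –CH2OCH3: C–O–C linkage → ether.
pendant –CH2OCH3: C–O–C linkage → ether.
–C(=O)–O–C with C on the carbonyl side → ester.
pendant –CH2X: halogen on sp³ carbon → alkyl halide.
C–O–C with sp³ carbons on both sides and no adjacent C=O → ether.
pendant –C≡N: nitrile.
–OH on an sp³ carbon → alcohol (secondary).
pendant –OCH3: C–O–C with sp³ C, no adjacent C=O → ether.
–C(=O)OCH2CH3: carbonyl C bonded to C and to –OEt → ester.
Ether appears at: CH(CH2OCH3), CH(CH2OCH3), CH2OCH2, CH(OCH3) → 4.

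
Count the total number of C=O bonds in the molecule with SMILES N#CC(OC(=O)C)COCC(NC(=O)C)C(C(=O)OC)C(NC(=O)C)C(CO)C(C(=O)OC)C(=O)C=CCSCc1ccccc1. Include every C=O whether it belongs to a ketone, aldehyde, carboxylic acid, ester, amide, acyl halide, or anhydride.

6

CH(OCOCH3): ester, 1 C=O (running total 1).
CH(NHCOCH3): amide, 1 C=O (running total 2).
CH(COOCH3): ester, 1 C=O (running total 3).
CH(NHCOCH3): amide, 1 C=O (running total 4).
CH(COOCH3): ester, 1 C=O (running total 5).
CO: ketone, 1 C=O (running total 6).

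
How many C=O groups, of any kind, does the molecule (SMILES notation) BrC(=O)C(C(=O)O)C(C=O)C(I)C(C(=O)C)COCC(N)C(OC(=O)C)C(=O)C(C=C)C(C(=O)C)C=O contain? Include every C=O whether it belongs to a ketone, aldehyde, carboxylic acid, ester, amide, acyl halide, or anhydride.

BrCO: acyl halide, 1 C=O (running total 1).
CH(COOH): carboxylic acid, 1 C=O (running total 2).
CH(CHO): aldehyde, 1 C=O (running total 3).
CH(COCH3): ketone, 1 C=O (running total 4).
CH(OCOCH3): ester, 1 C=O (running total 5).
CO: ketone, 1 C=O (running total 6).
CH(COCH3): ketone, 1 C=O (running total 7).
CHO: aldehyde, 1 C=O (running total 8).

8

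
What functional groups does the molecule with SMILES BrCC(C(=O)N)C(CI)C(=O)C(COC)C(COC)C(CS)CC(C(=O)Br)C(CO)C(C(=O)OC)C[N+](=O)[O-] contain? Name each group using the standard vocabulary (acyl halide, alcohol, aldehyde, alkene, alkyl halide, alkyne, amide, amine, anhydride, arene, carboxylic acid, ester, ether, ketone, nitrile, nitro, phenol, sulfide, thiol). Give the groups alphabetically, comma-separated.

acyl halide, alcohol, alkyl halide, amide, ester, ether, ketone, nitro, thiol

Working along the chain:
  BrCH2: halogen on an sp³ carbon → alkyl halide.
  CH(CONH2): pendant –CONH2: carbonyl C bonded to C and N → amide.
  CH(CH2I): pendant –CH2X: halogen on sp³ carbon → alkyl halide.
  CO: –C(=O)– with carbon on both sides → ketone.
  CH(CH2OCH3): pendant –CH2OCH3: C–O–C linkage → ether.
  CH(CH2OCH3): pendant –CH2OCH3: C–O–C linkage → ether.
  CH(CH2SH): pendant –CH2SH → thiol.
  CH(COBr): pendant –C(=O)X: carbonyl C bonded to C and halogen → acyl halide.
  CH(CH2OH): pendant –CH2OH on an sp³ backbone C → alcohol.
  CH(COOCH3): pendant –COOCH3: carbonyl C bonded to C and –OCH3 → ester.
  CH2NO2: –NO2 on carbon → nitro group.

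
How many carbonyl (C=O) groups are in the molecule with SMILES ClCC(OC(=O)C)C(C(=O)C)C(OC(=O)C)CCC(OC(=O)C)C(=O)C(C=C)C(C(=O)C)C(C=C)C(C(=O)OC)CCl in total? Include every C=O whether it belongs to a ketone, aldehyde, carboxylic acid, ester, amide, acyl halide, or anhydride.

CH(OCOCH3): ester, 1 C=O (running total 1).
CH(COCH3): ketone, 1 C=O (running total 2).
CH(OCOCH3): ester, 1 C=O (running total 3).
CH(OCOCH3): ester, 1 C=O (running total 4).
CO: ketone, 1 C=O (running total 5).
CH(COCH3): ketone, 1 C=O (running total 6).
CH(COOCH3): ester, 1 C=O (running total 7).

7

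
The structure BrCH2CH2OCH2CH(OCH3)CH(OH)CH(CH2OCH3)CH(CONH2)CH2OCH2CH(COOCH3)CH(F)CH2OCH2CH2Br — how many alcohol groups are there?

halogen on an sp³ carbon → alkyl halide.
C–O–C with sp³ carbons on both sides and no adjacent C=O → ether.
pendant –OCH3: C–O–C with sp³ C, no adjacent C=O → ether.
–OH on an sp³ carbon → alcohol (secondary).
pendant –CH2OCH3: C–O–C linkage → ether.
pendant –CONH2: carbonyl C bonded to C and N → amide.
C–O–C with sp³ carbons on both sides and no adjacent C=O → ether.
pendant –COOCH3: carbonyl C bonded to C and –OCH3 → ester.
halogen on an sp³ carbon → alkyl halide.
C–O–C with sp³ carbons on both sides and no adjacent C=O → ether.
halogen on an sp³ carbon → alkyl halide.
Alcohol appears at: CH(OH) → 1.

1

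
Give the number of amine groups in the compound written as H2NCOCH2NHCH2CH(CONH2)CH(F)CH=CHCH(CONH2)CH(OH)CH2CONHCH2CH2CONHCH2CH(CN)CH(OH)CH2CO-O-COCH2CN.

Reading the structure from left to right:
  H2NCO: –C(=O)NH2: carbonyl C bonded to C and to N → amide (the N is not a separate amine).
  CH2NHCH2: C–N–C with sp³ carbons and no adjacent C=O → amine (secondary).
  CH(CONH2): pendant –CONH2: carbonyl C bonded to C and N → amide.
  CH(F): halogen on an sp³ carbon → alkyl halide.
  CH=CH: C=C double bond → alkene.
  CH(CONH2): pendant –CONH2: carbonyl C bonded to C and N → amide.
  CH(OH): –OH on an sp³ carbon → alcohol (secondary).
  CH2CONHCH2: –C(=O)–N– linkage → amide (the N is not an amine).
  CH2CONHCH2: –C(=O)–N– linkage → amide (the N is not an amine).
  CH(CN): pendant –C≡N: nitrile.
  CH(OH): –OH on an sp³ carbon → alcohol (secondary).
  CH2CO-O-COCH2: two acyl groups sharing one oxygen, –C(=O)–O–C(=O)– → anhydride.
  CN: –C≡N: carbon triple-bonded to nitrogen → nitrile.
Amine appears at: CH2NHCH2 → 1.

1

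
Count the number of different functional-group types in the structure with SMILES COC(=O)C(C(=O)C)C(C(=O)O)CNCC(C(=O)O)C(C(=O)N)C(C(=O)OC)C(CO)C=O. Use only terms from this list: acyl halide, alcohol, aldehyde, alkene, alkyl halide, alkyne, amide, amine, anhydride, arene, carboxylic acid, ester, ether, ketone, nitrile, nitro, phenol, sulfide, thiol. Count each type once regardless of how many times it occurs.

Working along the chain:
  CH3OOC: CH3O–C(=O)–: carbonyl C bonded to C and to –OCH3 → ester (not ketone + ether).
  CH(COCH3): pendant –COCH3: carbonyl C bonded to two carbons → ketone.
  CH(COOH): pendant –COOH: carbonyl C bonded to C and –OH → carboxylic acid.
  CH2NHCH2: C–N–C with sp³ carbons and no adjacent C=O → amine (secondary).
  CH(COOH): pendant –COOH: carbonyl C bonded to C and –OH → carboxylic acid.
  CH(CONH2): pendant –CONH2: carbonyl C bonded to C and N → amide.
  CH(COOCH3): pendant –COOCH3: carbonyl C bonded to C and –OCH3 → ester.
  CH(CH2OH): pendant –CH2OH on an sp³ backbone C → alcohol.
  CHO: terminal –CHO: carbonyl C bonded to H and C → aldehyde.
Distinct types present: alcohol, aldehyde, amide, amine, carboxylic acid, ester, ketone.

7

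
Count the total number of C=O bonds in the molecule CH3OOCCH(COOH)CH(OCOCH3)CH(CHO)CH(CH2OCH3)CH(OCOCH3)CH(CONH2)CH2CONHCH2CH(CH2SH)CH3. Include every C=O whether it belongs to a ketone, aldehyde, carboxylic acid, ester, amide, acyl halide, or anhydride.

7

CH3OOC: ester, 1 C=O (running total 1).
CH(COOH): carboxylic acid, 1 C=O (running total 2).
CH(OCOCH3): ester, 1 C=O (running total 3).
CH(CHO): aldehyde, 1 C=O (running total 4).
CH(OCOCH3): ester, 1 C=O (running total 5).
CH(CONH2): amide, 1 C=O (running total 6).
CH2CONHCH2: amide, 1 C=O (running total 7).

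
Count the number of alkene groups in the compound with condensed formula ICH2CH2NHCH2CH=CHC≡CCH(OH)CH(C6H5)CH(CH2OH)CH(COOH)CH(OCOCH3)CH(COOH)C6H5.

Taking each segment in turn:
  ICH2: halogen on an sp³ carbon → alkyl halide.
  CH2NHCH2: C–N–C with sp³ carbons and no adjacent C=O → amine (secondary).
  CH=CH: C=C double bond → alkene.
  C≡C: C≡C triple bond → alkyne.
  CH(OH): –OH on an sp³ carbon → alcohol (secondary).
  CH(C6H5): pendant –C6H5: benzene ring → arene.
  CH(CH2OH): pendant –CH2OH on an sp³ backbone C → alcohol.
  CH(COOH): pendant –COOH: carbonyl C bonded to C and –OH → carboxylic acid.
  CH(OCOCH3): pendant –OC(=O)CH3: an acyloxy group → ester.
  CH(COOH): pendant –COOH: carbonyl C bonded to C and –OH → carboxylic acid.
  C6H5: –C6H5 phenyl ring → arene.
Alkene appears at: CH=CH → 1.

1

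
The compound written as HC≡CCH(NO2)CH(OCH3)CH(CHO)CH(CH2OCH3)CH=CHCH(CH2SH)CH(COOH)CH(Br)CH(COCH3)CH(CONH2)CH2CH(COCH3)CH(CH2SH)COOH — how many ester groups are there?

C≡C triple bond → alkyne.
–NO2 on an sp³ carbon → nitro (the N=O is not a carbonyl).
pendant –OCH3: C–O–C with sp³ C, no adjacent C=O → ether.
pendant –CHO: carbonyl C bonded to C and H → aldehyde.
pendant –CH2OCH3: C–O–C linkage → ether.
C=C double bond → alkene.
pendant –CH2SH → thiol.
pendant –COOH: carbonyl C bonded to C and –OH → carboxylic acid.
halogen on an sp³ carbon → alkyl halide.
pendant –COCH3: carbonyl C bonded to two carbons → ketone.
pendant –CONH2: carbonyl C bonded to C and N → amide.
pendant –COCH3: carbonyl C bonded to two carbons → ketone.
pendant –CH2SH → thiol.
–COOH: carbonyl C bonded to –OH and C → carboxylic acid (the –OH is not a separate alcohol).
No segment is a ester: CH(OCH3) is ether, not ester; CH(CH2OCH3) is ether, not ester; CH(COOH) is carboxylic acid, not ester. → 0.

0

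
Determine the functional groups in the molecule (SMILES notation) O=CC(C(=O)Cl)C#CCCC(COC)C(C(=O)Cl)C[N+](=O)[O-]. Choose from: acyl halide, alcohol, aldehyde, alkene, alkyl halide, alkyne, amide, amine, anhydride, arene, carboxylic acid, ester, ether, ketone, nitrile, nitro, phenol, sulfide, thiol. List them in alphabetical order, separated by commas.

Taking each segment in turn:
  OHC: terminal –CHO: carbonyl C bonded to H and C → aldehyde.
  CH(COCl): pendant –C(=O)X: carbonyl C bonded to C and halogen → acyl halide.
  C≡C: C≡C triple bond → alkyne.
  CH(CH2OCH3): pendant –CH2OCH3: C–O–C linkage → ether.
  CH(COCl): pendant –C(=O)X: carbonyl C bonded to C and halogen → acyl halide.
  CH2NO2: –NO2 on carbon → nitro group.

acyl halide, aldehyde, alkyne, ether, nitro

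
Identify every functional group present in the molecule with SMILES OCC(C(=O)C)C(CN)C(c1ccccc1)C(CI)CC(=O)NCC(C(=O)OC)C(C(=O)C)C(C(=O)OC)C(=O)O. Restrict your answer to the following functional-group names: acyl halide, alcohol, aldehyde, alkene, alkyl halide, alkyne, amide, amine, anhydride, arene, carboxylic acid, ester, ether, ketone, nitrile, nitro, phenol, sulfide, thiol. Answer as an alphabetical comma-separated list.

alcohol, alkyl halide, amide, amine, arene, carboxylic acid, ester, ketone

Taking each segment in turn:
  HOCH2: HO– on an sp³ carbon → alcohol.
  CH(COCH3): pendant –COCH3: carbonyl C bonded to two carbons → ketone.
  CH(CH2NH2): pendant –CH2NH2: N on sp³ C, no adjacent C=O → amine.
  CH(C6H5): pendant –C6H5: benzene ring → arene.
  CH(CH2I): pendant –CH2X: halogen on sp³ carbon → alkyl halide.
  CH2CONHCH2: –C(=O)–N– linkage → amide (the N is not an amine).
  CH(COOCH3): pendant –COOCH3: carbonyl C bonded to C and –OCH3 → ester.
  CH(COCH3): pendant –COCH3: carbonyl C bonded to two carbons → ketone.
  CH(COOCH3): pendant –COOCH3: carbonyl C bonded to C and –OCH3 → ester.
  COOH: –COOH: carbonyl C bonded to –OH and C → carboxylic acid (the –OH is not a separate alcohol).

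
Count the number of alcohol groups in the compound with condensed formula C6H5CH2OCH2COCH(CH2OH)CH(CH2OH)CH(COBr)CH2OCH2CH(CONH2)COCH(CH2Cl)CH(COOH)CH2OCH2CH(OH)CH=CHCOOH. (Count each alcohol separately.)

Working along the chain:
  C6H5: C6H5– phenyl ring → arene.
  CH2OCH2: C–O–C with sp³ carbons on both sides and no adjacent C=O → ether.
  CO: –C(=O)– with carbon on both sides → ketone.
  CH(CH2OH): pendant –CH2OH on an sp³ backbone C → alcohol.
  CH(CH2OH): pendant –CH2OH on an sp³ backbone C → alcohol.
  CH(COBr): pendant –C(=O)X: carbonyl C bonded to C and halogen → acyl halide.
  CH2OCH2: C–O–C with sp³ carbons on both sides and no adjacent C=O → ether.
  CH(CONH2): pendant –CONH2: carbonyl C bonded to C and N → amide.
  CO: –C(=O)– with carbon on both sides → ketone.
  CH(CH2Cl): pendant –CH2X: halogen on sp³ carbon → alkyl halide.
  CH(COOH): pendant –COOH: carbonyl C bonded to C and –OH → carboxylic acid.
  CH2OCH2: C–O–C with sp³ carbons on both sides and no adjacent C=O → ether.
  CH(OH): –OH on an sp³ carbon → alcohol (secondary).
  CH=CH: C=C double bond → alkene.
  COOH: –COOH: carbonyl C bonded to –OH and C → carboxylic acid (the –OH is not a separate alcohol).
Alcohol appears at: CH(CH2OH), CH(CH2OH), CH(OH) → 3.

3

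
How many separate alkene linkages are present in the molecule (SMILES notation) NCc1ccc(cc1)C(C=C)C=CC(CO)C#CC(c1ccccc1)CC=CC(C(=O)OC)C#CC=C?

4

–NH2 on an sp³ carbon with no adjacent C=O → amine.
para-disubstituted benzene ring → arene.
pendant –CH=CH2: C=C double bond → alkene.
C=C double bond → alkene.
pendant –CH2OH on an sp³ backbone C → alcohol.
C≡C triple bond → alkyne.
pendant –C6H5: benzene ring → arene.
C=C double bond → alkene.
pendant –COOCH3: carbonyl C bonded to C and –OCH3 → ester.
C≡C triple bond → alkyne.
C=C double bond → alkene.
Alkene appears at: CH(CH=CH2), CH=CH, CH=CH, CH=CH2 → 4.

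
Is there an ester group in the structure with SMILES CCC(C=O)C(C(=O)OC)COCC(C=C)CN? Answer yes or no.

yes

pendant –CHO: carbonyl C bonded to C and H → aldehyde.
pendant –COOCH3: carbonyl C bonded to C and –OCH3 → ester.
C–O–C with sp³ carbons on both sides and no adjacent C=O → ether.
pendant –CH=CH2: C=C double bond → alkene.
–NH2 on an sp³ carbon with no adjacent C=O → amine.
The CH(COOCH3) segment supplies the ester: pendant –COOCH3: carbonyl C bonded to C and –OCH3 → ester.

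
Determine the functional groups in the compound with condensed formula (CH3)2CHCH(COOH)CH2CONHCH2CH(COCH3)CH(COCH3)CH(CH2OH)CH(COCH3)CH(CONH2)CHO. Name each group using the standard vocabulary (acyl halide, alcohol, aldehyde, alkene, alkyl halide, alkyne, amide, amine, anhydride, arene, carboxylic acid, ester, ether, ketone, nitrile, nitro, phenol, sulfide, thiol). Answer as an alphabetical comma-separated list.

alcohol, aldehyde, amide, carboxylic acid, ketone

Working along the chain:
  CH(COOH): pendant –COOH: carbonyl C bonded to C and –OH → carboxylic acid.
  CH2CONHCH2: –C(=O)–N– linkage → amide (the N is not an amine).
  CH(COCH3): pendant –COCH3: carbonyl C bonded to two carbons → ketone.
  CH(COCH3): pendant –COCH3: carbonyl C bonded to two carbons → ketone.
  CH(CH2OH): pendant –CH2OH on an sp³ backbone C → alcohol.
  CH(COCH3): pendant –COCH3: carbonyl C bonded to two carbons → ketone.
  CH(CONH2): pendant –CONH2: carbonyl C bonded to C and N → amide.
  CHO: terminal –CHO: carbonyl C bonded to H and C → aldehyde.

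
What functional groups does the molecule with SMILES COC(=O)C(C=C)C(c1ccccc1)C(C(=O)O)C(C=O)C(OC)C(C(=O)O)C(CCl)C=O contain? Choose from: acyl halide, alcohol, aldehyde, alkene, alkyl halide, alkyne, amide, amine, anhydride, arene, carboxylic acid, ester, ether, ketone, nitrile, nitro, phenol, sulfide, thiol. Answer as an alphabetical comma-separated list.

aldehyde, alkene, alkyl halide, arene, carboxylic acid, ester, ether

Working along the chain:
  CH3OOC: CH3O–C(=O)–: carbonyl C bonded to C and to –OCH3 → ester (not ketone + ether).
  CH(CH=CH2): pendant –CH=CH2: C=C double bond → alkene.
  CH(C6H5): pendant –C6H5: benzene ring → arene.
  CH(COOH): pendant –COOH: carbonyl C bonded to C and –OH → carboxylic acid.
  CH(CHO): pendant –CHO: carbonyl C bonded to C and H → aldehyde.
  CH(OCH3): pendant –OCH3: C–O–C with sp³ C, no adjacent C=O → ether.
  CH(COOH): pendant –COOH: carbonyl C bonded to C and –OH → carboxylic acid.
  CH(CH2Cl): pendant –CH2X: halogen on sp³ carbon → alkyl halide.
  CHO: terminal –CHO: carbonyl C bonded to H and C → aldehyde.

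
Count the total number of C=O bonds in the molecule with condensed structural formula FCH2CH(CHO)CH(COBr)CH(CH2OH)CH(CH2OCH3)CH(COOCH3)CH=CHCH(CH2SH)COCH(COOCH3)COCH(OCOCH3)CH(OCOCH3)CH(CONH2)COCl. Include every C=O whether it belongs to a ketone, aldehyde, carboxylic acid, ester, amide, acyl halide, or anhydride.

10

CH(CHO): aldehyde, 1 C=O (running total 1).
CH(COBr): acyl halide, 1 C=O (running total 2).
CH(COOCH3): ester, 1 C=O (running total 3).
CO: ketone, 1 C=O (running total 4).
CH(COOCH3): ester, 1 C=O (running total 5).
CO: ketone, 1 C=O (running total 6).
CH(OCOCH3): ester, 1 C=O (running total 7).
CH(OCOCH3): ester, 1 C=O (running total 8).
CH(CONH2): amide, 1 C=O (running total 9).
COCl: acyl halide, 1 C=O (running total 10).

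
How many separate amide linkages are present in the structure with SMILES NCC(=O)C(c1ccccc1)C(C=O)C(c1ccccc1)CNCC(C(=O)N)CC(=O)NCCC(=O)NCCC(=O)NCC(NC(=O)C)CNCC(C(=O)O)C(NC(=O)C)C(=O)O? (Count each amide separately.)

Working along the chain:
  H2NCH2: –NH2 on an sp³ carbon with no adjacent C=O → amine.
  CO: –C(=O)– with carbon on both sides → ketone.
  CH(C6H5): pendant –C6H5: benzene ring → arene.
  CH(CHO): pendant –CHO: carbonyl C bonded to C and H → aldehyde.
  CH(C6H5): pendant –C6H5: benzene ring → arene.
  CH2NHCH2: C–N–C with sp³ carbons and no adjacent C=O → amine (secondary).
  CH(CONH2): pendant –CONH2: carbonyl C bonded to C and N → amide.
  CH2CONHCH2: –C(=O)–N– linkage → amide (the N is not an amine).
  CH2CONHCH2: –C(=O)–N– linkage → amide (the N is not an amine).
  CH2CONHCH2: –C(=O)–N– linkage → amide (the N is not an amine).
  CH(NHCOCH3): pendant –NHC(=O)CH3: N bonded to a carbonyl → amide (not amine).
  CH2NHCH2: C–N–C with sp³ carbons and no adjacent C=O → amine (secondary).
  CH(COOH): pendant –COOH: carbonyl C bonded to C and –OH → carboxylic acid.
  CH(NHCOCH3): pendant –NHC(=O)CH3: N bonded to a carbonyl → amide (not amine).
  COOH: –COOH: carbonyl C bonded to –OH and C → carboxylic acid (the –OH is not a separate alcohol).
Amide appears at: CH(CONH2), CH2CONHCH2, CH2CONHCH2, CH2CONHCH2, CH(NHCOCH3), CH(NHCOCH3) → 6.

6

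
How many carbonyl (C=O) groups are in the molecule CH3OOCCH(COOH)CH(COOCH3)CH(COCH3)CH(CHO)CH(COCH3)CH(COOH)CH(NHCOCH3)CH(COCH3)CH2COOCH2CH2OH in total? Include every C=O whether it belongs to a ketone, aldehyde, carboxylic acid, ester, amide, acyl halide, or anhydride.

CH3OOC: ester, 1 C=O (running total 1).
CH(COOH): carboxylic acid, 1 C=O (running total 2).
CH(COOCH3): ester, 1 C=O (running total 3).
CH(COCH3): ketone, 1 C=O (running total 4).
CH(CHO): aldehyde, 1 C=O (running total 5).
CH(COCH3): ketone, 1 C=O (running total 6).
CH(COOH): carboxylic acid, 1 C=O (running total 7).
CH(NHCOCH3): amide, 1 C=O (running total 8).
CH(COCH3): ketone, 1 C=O (running total 9).
CH2COOCH2: ester, 1 C=O (running total 10).

10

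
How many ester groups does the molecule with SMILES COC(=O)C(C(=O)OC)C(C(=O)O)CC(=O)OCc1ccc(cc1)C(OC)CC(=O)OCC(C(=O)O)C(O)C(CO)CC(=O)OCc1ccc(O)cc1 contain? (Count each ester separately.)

Taking each segment in turn:
  CH3OOC: CH3O–C(=O)–: carbonyl C bonded to C and to –OCH3 → ester (not ketone + ether).
  CH(COOCH3): pendant –COOCH3: carbonyl C bonded to C and –OCH3 → ester.
  CH(COOH): pendant –COOH: carbonyl C bonded to C and –OH → carboxylic acid.
  CH2COOCH2: –C(=O)–O–C with C on the carbonyl side → ester.
  C6H4: para-disubstituted benzene ring → arene.
  CH(OCH3): pendant –OCH3: C–O–C with sp³ C, no adjacent C=O → ether.
  CH2COOCH2: –C(=O)–O–C with C on the carbonyl side → ester.
  CH(COOH): pendant –COOH: carbonyl C bonded to C and –OH → carboxylic acid.
  CH(OH): –OH on an sp³ carbon → alcohol (secondary).
  CH(CH2OH): pendant –CH2OH on an sp³ backbone C → alcohol.
  CH2COOCH2: –C(=O)–O–C with C on the carbonyl side → ester.
  C6H4OH: –OH attached directly to an aromatic ring → phenol (not alcohol); the ring itself is an arene.
Ester appears at: CH3OOC, CH(COOCH3), CH2COOCH2, CH2COOCH2, CH2COOCH2 → 5.

5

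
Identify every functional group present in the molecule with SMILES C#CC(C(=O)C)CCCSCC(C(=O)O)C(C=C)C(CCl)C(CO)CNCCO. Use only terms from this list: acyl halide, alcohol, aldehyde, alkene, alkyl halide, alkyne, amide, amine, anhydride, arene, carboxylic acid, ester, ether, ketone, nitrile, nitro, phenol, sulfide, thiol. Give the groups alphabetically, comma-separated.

alcohol, alkene, alkyl halide, alkyne, amine, carboxylic acid, ketone, sulfide

Working along the chain:
  HC≡C: C≡C triple bond → alkyne.
  CH(COCH3): pendant –COCH3: carbonyl C bonded to two carbons → ketone.
  CH2SCH2: C–S–C linkage → sulfide (thioether).
  CH(COOH): pendant –COOH: carbonyl C bonded to C and –OH → carboxylic acid.
  CH(CH=CH2): pendant –CH=CH2: C=C double bond → alkene.
  CH(CH2Cl): pendant –CH2X: halogen on sp³ carbon → alkyl halide.
  CH(CH2OH): pendant –CH2OH on an sp³ backbone C → alcohol.
  CH2NHCH2: C–N–C with sp³ carbons and no adjacent C=O → amine (secondary).
  CH2OH: –OH on an sp³ carbon → alcohol.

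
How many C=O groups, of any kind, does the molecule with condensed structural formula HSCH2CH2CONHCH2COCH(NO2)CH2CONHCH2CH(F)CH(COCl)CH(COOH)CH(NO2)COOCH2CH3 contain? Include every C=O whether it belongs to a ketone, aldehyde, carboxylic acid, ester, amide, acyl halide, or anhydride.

6

CH2CONHCH2: amide, 1 C=O (running total 1).
CO: ketone, 1 C=O (running total 2).
CH2CONHCH2: amide, 1 C=O (running total 3).
CH(COCl): acyl halide, 1 C=O (running total 4).
CH(COOH): carboxylic acid, 1 C=O (running total 5).
COOCH2CH3: ester, 1 C=O (running total 6).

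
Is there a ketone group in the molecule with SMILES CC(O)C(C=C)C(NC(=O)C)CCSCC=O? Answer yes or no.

–OH on an sp³ carbon → alcohol (secondary).
pendant –CH=CH2: C=C double bond → alkene.
pendant –NHC(=O)CH3: N bonded to a carbonyl → amide (not amine).
C–S–C linkage → sulfide (thioether).
terminal –CHO: carbonyl C bonded to H and C → aldehyde.
In CH(NHCOCH3), the C=O is bonded to nitrogen, which defines an amide, not a ketone. In CHO, the carbonyl carbon carries an H, so it is an aldehyde, not a ketone.
The groups actually present are: alcohol, aldehyde, alkene, amide, sulfide.

no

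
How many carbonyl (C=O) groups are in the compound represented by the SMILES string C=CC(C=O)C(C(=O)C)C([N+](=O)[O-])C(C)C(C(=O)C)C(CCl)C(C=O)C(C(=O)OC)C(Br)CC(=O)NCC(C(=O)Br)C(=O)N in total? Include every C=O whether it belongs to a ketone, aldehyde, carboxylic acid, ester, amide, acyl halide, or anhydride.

CH(CHO): aldehyde, 1 C=O (running total 1).
CH(COCH3): ketone, 1 C=O (running total 2).
CH(COCH3): ketone, 1 C=O (running total 3).
CH(CHO): aldehyde, 1 C=O (running total 4).
CH(COOCH3): ester, 1 C=O (running total 5).
CH2CONHCH2: amide, 1 C=O (running total 6).
CH(COBr): acyl halide, 1 C=O (running total 7).
CONH2: amide, 1 C=O (running total 8).

8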